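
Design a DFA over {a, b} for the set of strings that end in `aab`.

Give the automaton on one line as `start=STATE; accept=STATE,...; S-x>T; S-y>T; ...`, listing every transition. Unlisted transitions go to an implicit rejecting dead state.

start=s0; accept=s3; s0-a>s1; s0-b>s0; s1-a>s2; s1-b>s0; s2-a>s2; s2-b>s3; s3-a>s1; s3-b>s0

Let each state record the length of the longest suffix of the input read so far that is also a prefix of `aab`. s1 means the last symbol is `a`; s2 means the last 2 symbols are `aa`; s3 means the last 3 symbols are `aab`. Accept only at s3, where the string currently ends in `aab`.
4 states suffice.
        a   b  
>  s0   s1  s0 
   s1   s2  s0 
   s2   s2  s3 
 * s3   s1  s0 
(> = start, * = accepting)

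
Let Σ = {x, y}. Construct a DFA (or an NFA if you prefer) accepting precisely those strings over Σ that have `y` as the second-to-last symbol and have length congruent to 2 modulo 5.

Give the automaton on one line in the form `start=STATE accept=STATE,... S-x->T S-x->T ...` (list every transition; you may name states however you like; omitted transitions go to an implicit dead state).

Handle the two conditions separately and then intersect. One (7 states) tracks the last 2 symbols read; the other (5 states) tracks the input length modulo 5. Each combined state is a pair, one component from each; accept when both components accept. After merging equivalent states the machine shrinks.
A 7-state machine:
        x   y  
>  s0   s1  s2 
   s1   s3  s3 
   s2   s4  s4 
   s3   s5  s5 
 * s4   s5  s5 
   s5   s6  s6 
   s6   s0  s0 
(> = start, * = accepting)

start=s0 accept=s4 s0-x->s1 s0-y->s2 s1-x->s3 s1-y->s3 s2-x->s4 s2-y->s4 s3-x->s5 s3-y->s5 s4-x->s5 s4-y->s5 s5-x->s6 s5-y->s6 s6-x->s0 s6-y->s0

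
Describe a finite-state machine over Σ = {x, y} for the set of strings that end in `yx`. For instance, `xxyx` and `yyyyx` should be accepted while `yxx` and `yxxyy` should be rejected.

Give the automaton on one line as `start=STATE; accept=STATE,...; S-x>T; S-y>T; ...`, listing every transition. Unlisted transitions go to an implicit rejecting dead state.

start=A; accept=C; A-x>A; A-y>B; B-x>C; B-y>B; C-x>A; C-y>B

Let each state record the length of the longest suffix of the input read so far that is also a prefix of `yx`. B means the last symbol is `y`; C means the last 2 symbols are `yx`. Accept only at C, where the string currently ends in `yx`.
       x  y 
>  A   A  B 
   B   C  B 
 * C   A  B 
(> = start, * = accepting)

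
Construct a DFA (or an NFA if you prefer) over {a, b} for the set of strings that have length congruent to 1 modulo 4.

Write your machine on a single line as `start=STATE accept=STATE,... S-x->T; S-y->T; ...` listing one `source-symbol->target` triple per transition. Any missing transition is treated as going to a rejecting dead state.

Count input length modulo 4: every symbol advances one step around the cycle s0 → s1 → s2 → s3 → s0. Accept at s1.
A 4-state machine:
        a   b  
>  s0   s1  s1 
 * s1   s2  s2 
   s2   s3  s3 
   s3   s0  s0 
(> = start, * = accepting)

start=s0; accept=s1; s0-a->s1; s0-b->s1; s1-a->s2; s1-b->s2; s2-a->s3; s2-b->s3; s3-a->s0; s3-b->s0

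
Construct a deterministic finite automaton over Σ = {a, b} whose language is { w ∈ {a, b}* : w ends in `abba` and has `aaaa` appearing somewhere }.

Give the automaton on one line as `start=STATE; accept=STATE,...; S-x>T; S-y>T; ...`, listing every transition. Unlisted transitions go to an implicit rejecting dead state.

Run two small machines in parallel and take their product. One (5 states) tracks how much of the suffix `abba` has currently been matched; the other (5 states) tracks whether and how much of `aaaa` has been seen. Each combined state is a pair, one component from each; accept when both components accept. Minimizing collapses redundant product states.
A 9-state machine:
        a   b  
>  s0   s1  s0 
   s1   s2  s0 
   s2   s3  s0 
   s3   s4  s0 
   s4   s4  s5 
   s5   s4  s6 
   s6   s7  s8 
 * s7   s4  s5 
   s8   s4  s8 
(> = start, * = accepting)

start=s0; accept=s7; s0-a>s1; s0-b>s0; s1-a>s2; s1-b>s0; s2-a>s3; s2-b>s0; s3-a>s4; s3-b>s0; s4-a>s4; s4-b>s5; s5-a>s4; s5-b>s6; s6-a>s7; s6-b>s8; s7-a>s4; s7-b>s5; s8-a>s4; s8-b>s8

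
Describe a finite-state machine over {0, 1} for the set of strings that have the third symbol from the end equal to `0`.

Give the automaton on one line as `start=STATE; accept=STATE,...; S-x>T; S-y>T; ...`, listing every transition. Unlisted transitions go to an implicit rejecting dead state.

A DFA must remember the last 3 symbols (since which symbol is third-to-last isn't known until the input ends). Use one state per possible window of the last ≤3 symbols; accept from those whose window starts with `0`.
15 states suffice.
          0    1  
>  s0     s1   s2 
   s1     s3   s4 
   s2     s5   s6 
   s3     s7   s8 
   s4     s9  s10 
   s5    s11  s12 
   s6    s13  s14 
 * s7     s7   s8 
 * s8     s9  s10 
 * s9    s11  s12 
 * s10   s13  s14 
   s11    s7   s8 
   s12    s9  s10 
   s13   s11  s12 
   s14   s13  s14 
(> = start, * = accepting)

start=s0; accept=s7,s8,s9,s10; s0-0>s1; s0-1>s2; s1-0>s3; s1-1>s4; s2-0>s5; s2-1>s6; s3-0>s7; s3-1>s8; s4-0>s9; s4-1>s10; s5-0>s11; s5-1>s12; s6-0>s13; s6-1>s14; s7-0>s7; s7-1>s8; s8-0>s9; s8-1>s10; s9-0>s11; s9-1>s12; s10-0>s13; s10-1>s14; s11-0>s7; s11-1>s8; s12-0>s9; s12-1>s10; s13-0>s11; s13-1>s12; s14-0>s13; s14-1>s14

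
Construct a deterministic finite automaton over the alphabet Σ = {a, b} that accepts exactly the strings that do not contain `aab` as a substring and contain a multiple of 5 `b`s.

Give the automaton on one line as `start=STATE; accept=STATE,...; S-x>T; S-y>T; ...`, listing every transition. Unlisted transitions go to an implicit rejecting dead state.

start=q0; accept=q0,q1,q3; q0-a>q1; q0-b>q2; q1-a>q3; q1-b>q2; q2-a>q4; q2-b>q5; q3-a>q3; q3-b>q6; q4-a>q6; q4-b>q5; q5-a>q7; q5-b>q8; q6-a>q6; q6-b>q6; q7-a>q6; q7-b>q8; q8-a>q9; q8-b>q10; q9-a>q6; q9-b>q10; q10-a>q11; q10-b>q0; q11-a>q6; q11-b>q0

Handle the two conditions separately and then intersect. One (4 states) tracks partial matches of the forbidden pattern `aab`; the other (5 states) tracks the count of `b`s modulo 5. Each combined state is a pair, one component from each; accept when both components accept. Minimizing collapses redundant product states.
          a    b  
>* q0     q1   q2 
 * q1     q3   q2 
   q2     q4   q5 
 * q3     q3   q6 
   q4     q6   q5 
   q5     q7   q8 
   q6     q6   q6 
   q7     q6   q8 
   q8     q9  q10 
   q9     q6  q10 
   q10   q11   q0 
   q11    q6   q0 
(> = start, * = accepting)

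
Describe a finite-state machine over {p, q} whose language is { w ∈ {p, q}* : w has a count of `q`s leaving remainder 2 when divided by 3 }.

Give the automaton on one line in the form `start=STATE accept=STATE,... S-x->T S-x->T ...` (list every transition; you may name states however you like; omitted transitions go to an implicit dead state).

start=A accept=C A-p->A A-q->B B-p->B B-q->C C-p->C C-q->A

The only thing that matters is how many `q`s have appeared, reduced mod 3. Use one state per residue: A for 0, …, C for 2. Reading `q` moves to the next residue; anything else stays put. C is accepting.
       p  q 
>  A   A  B 
   B   B  C 
 * C   C  A 
(> = start, * = accepting)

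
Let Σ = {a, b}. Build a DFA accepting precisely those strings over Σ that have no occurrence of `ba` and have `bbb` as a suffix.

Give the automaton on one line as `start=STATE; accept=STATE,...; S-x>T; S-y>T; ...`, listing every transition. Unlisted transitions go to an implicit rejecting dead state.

Handle the two conditions separately and then intersect. The first has 3 states tracking partial matches of the forbidden pattern `ba`; the second has 4 states tracking how much of the suffix `bbb` has currently been matched. A product state is a pair (one from each), accepting exactly when both do. Equivalent product states are then merged.
With 5 states:
        a   b  
>  q0   q0  q1 
   q1   q2  q3 
   q2   q2  q2 
   q3   q2  q4 
 * q4   q2  q4 
(> = start, * = accepting)

start=q0; accept=q4; q0-a>q0; q0-b>q1; q1-a>q2; q1-b>q3; q2-a>q2; q2-b>q2; q3-a>q2; q3-b>q4; q4-a>q2; q4-b>q4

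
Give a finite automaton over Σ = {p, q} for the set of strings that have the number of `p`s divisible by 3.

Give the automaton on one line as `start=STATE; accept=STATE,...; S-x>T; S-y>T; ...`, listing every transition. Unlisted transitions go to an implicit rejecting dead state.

Keep the running count of `p`s modulo 3: each `p` advances along the cycle S0 → S1 → S2 → S0 while other symbols loop. Accept at S0.
3 states suffice.
        p   q  
>* S0   S1  S0 
   S1   S2  S1 
   S2   S0  S2 
(> = start, * = accepting)

start=S0; accept=S0; S0-p>S1; S0-q>S0; S1-p>S2; S1-q>S1; S2-p>S0; S2-q>S2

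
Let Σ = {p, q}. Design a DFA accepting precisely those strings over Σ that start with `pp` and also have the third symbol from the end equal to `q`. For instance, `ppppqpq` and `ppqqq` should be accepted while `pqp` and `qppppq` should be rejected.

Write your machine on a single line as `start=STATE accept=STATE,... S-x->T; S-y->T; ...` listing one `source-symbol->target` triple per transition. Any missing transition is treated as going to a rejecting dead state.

Run two small machines in parallel and take their product. The first has 4 states tracking whether the input so far still matches the prefix `pp`; the second has 15 states tracking the last 3 symbols read. A product state is a pair (one from each), accepting exactly when both do. Equivalent product states are then merged.
An 11-state machine:
          p    q  
>  s0     s1   s2 
   s1     s3   s2 
   s2     s2   s2 
   s3     s3   s4 
   s4     s5   s6 
   s5     s7   s8 
   s6     s9  s10 
 * s7     s3   s4 
 * s8     s5   s6 
 * s9     s7   s8 
 * s10    s9  s10 
(> = start, * = accepting)

start=s0; accept=s7,s8,s9,s10; s0-p->s1; s0-q->s2; s1-p->s3; s1-q->s2; s2-p->s2; s2-q->s2; s3-p->s3; s3-q->s4; s4-p->s5; s4-q->s6; s5-p->s7; s5-q->s8; s6-p->s9; s6-q->s10; s7-p->s3; s7-q->s4; s8-p->s5; s8-q->s6; s9-p->s7; s9-q->s8; s10-p->s9; s10-q->s10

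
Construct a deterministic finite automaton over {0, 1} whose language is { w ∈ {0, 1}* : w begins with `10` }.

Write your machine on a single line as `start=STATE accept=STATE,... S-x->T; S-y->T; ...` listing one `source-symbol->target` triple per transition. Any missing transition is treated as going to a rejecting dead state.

start=A; accept=C; A-0->D; A-1->B; B-0->C; B-1->D; C-0->C; C-1->C; D-0->D; D-1->D

Check the first 2 symbols one by one: A through B record how many have matched `10` so far; any wrong symbol goes to the dead state D. After all 2 match we enter the accepting sink C.
With 4 states:
       0  1 
>  A   D  B 
   B   C  D 
 * C   C  C 
   D   D  D 
(> = start, * = accepting)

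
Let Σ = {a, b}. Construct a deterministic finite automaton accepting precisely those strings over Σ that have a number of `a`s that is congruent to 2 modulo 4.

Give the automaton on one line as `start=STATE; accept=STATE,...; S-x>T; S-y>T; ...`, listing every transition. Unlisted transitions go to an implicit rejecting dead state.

start=q0; accept=q2; q0-a>q1; q0-b>q0; q1-a>q2; q1-b>q1; q2-a>q3; q2-b>q2; q3-a>q0; q3-b>q3

The only thing that matters is how many `a`s have appeared, reduced mod 4. Use one state per residue: q0 for 0, …, q3 for 3. Reading `a` moves to the next residue; anything else stays put. q2 is accepting.
4 states suffice.
        a   b  
>  q0   q1  q0 
   q1   q2  q1 
 * q2   q3  q2 
   q3   q0  q3 
(> = start, * = accepting)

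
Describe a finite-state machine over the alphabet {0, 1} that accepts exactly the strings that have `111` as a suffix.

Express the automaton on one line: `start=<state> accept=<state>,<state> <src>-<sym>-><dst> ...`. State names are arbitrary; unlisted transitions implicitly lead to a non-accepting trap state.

Let each state record the length of the longest suffix of the input read so far that is also a prefix of `111`. S1 means the last symbol is `1`; S2 means the last 2 symbols are `11`; S3 means the last 3 symbols are `111`. Accept only at S3, where the string currently ends in `111`.
With 4 states:
        0   1  
>  S0   S0  S1 
   S1   S0  S2 
   S2   S0  S3 
 * S3   S0  S3 
(> = start, * = accepting)

start=S0 accept=S3 S0-0->S0 S0-1->S1 S1-0->S0 S1-1->S2 S2-0->S0 S2-1->S3 S3-0->S0 S3-1->S3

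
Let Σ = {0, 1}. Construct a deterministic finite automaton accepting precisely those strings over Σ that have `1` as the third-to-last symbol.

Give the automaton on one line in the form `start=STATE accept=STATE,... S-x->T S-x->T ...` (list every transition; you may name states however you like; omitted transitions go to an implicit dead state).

A DFA must remember the last 3 symbols (since which symbol is third-to-last isn't known until the input ends). Use one state per possible window of the last ≤3 symbols; accept from those whose window starts with `1`.
15 states suffice.
          0    1  
>  q0     q1   q2 
   q1     q3   q4 
   q2     q5   q6 
   q3     q7   q8 
   q4     q9  q10 
   q5    q11  q12 
   q6    q13  q14 
   q7     q7   q8 
   q8     q9  q10 
   q9    q11  q12 
   q10   q13  q14 
 * q11    q7   q8 
 * q12    q9  q10 
 * q13   q11  q12 
 * q14   q13  q14 
(> = start, * = accepting)

start=q0 accept=q11,q12,q13,q14 q0-0->q1 q0-1->q2 q1-0->q3 q1-1->q4 q2-0->q5 q2-1->q6 q3-0->q7 q3-1->q8 q4-0->q9 q4-1->q10 q5-0->q11 q5-1->q12 q6-0->q13 q6-1->q14 q7-0->q7 q7-1->q8 q8-0->q9 q8-1->q10 q9-0->q11 q9-1->q12 q10-0->q13 q10-1->q14 q11-0->q7 q11-1->q8 q12-0->q9 q12-1->q10 q13-0->q11 q13-1->q12 q14-0->q13 q14-1->q14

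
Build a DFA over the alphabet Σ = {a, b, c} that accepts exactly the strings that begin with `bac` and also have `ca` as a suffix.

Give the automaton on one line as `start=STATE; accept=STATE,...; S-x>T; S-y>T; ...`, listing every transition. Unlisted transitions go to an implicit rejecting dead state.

Build one automaton per condition and run them in lockstep. One (5 states) tracks whether the input so far still matches the prefix `bac`; the other (3 states) tracks how much of the suffix `ca` has currently been matched. Each combined state is a pair, one component from each; accept when both components accept. After merging equivalent states the machine shrinks.
        a   b   c  
>  s0   s1  s2  s1 
   s1   s1  s1  s1 
   s2   s3  s1  s1 
   s3   s1  s1  s4 
   s4   s5  s6  s4 
 * s5   s6  s6  s4 
   s6   s6  s6  s4 
(> = start, * = accepting)

start=s0; accept=s5; s0-a>s1; s0-b>s2; s0-c>s1; s1-a>s1; s1-b>s1; s1-c>s1; s2-a>s3; s2-b>s1; s2-c>s1; s3-a>s1; s3-b>s1; s3-c>s4; s4-a>s5; s4-b>s6; s4-c>s4; s5-a>s6; s5-b>s6; s5-c>s4; s6-a>s6; s6-b>s6; s6-c>s4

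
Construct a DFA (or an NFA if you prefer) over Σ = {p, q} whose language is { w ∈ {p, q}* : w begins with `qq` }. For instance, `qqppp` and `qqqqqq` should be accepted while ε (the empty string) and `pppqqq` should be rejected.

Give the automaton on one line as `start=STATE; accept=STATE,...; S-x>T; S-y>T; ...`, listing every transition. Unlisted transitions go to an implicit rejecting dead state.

start=A; accept=C; A-p>D; A-q>B; B-p>D; B-q>C; C-p>C; C-q>C; D-p>D; D-q>D

Check the first 2 symbols one by one: A through B record how many have matched `qq` so far; any wrong symbol goes to the dead state D. After all 2 match we enter the accepting sink C.
4 states suffice.
       p  q 
>  A   D  B 
   B   D  C 
 * C   C  C 
   D   D  D 
(> = start, * = accepting)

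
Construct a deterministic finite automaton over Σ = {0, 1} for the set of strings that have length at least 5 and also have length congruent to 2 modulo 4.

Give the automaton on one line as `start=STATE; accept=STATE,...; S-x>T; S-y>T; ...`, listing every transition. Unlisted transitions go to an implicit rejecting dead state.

Run two small machines in parallel and take their product. The first has 7 states tracking the input length, saturating at 6; the second has 4 states tracking the input length modulo 4. A product state is a pair (one from each), accepting exactly when both do. After merging equivalent states the machine shrinks.
A 7-state machine:
        0   1  
>  s0   s1  s1 
   s1   s2  s2 
   s2   s3  s3 
   s3   s4  s4 
   s4   s5  s5 
   s5   s6  s6 
 * s6   s3  s3 
(> = start, * = accepting)

start=s0; accept=s6; s0-0>s1; s0-1>s1; s1-0>s2; s1-1>s2; s2-0>s3; s2-1>s3; s3-0>s4; s3-1>s4; s4-0>s5; s4-1>s5; s5-0>s6; s5-1>s6; s6-0>s3; s6-1>s3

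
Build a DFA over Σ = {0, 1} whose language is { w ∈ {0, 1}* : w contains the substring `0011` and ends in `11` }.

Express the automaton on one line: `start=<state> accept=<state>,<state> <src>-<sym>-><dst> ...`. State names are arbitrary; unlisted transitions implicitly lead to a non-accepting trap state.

Build one automaton per condition and run them in lockstep. The first has 5 states tracking whether and how much of `0011` has been seen; the second has 3 states tracking how much of the suffix `11` has currently been matched. A product state is a pair (one from each), accepting exactly when both do.
A 9-state machine:
       0  1 
>  A   B  C 
   B   D  C 
   C   B  E 
   D   D  F 
   E   B  E 
   F   B  G 
 * G   H  G 
   H   H  I 
   I   H  G 
(> = start, * = accepting)

start=A accept=G A-0->B A-1->C B-0->D B-1->C C-0->B C-1->E D-0->D D-1->F E-0->B E-1->E F-0->B F-1->G G-0->H G-1->G H-0->H H-1->I I-0->H I-1->G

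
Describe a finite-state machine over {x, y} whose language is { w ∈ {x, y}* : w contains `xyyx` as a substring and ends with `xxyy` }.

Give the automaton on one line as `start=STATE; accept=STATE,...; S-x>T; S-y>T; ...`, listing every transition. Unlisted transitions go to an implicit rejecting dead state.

start=A; accept=L; A-x>B; A-y>A; B-x>C; B-y>D; C-x>C; C-y>E; D-x>B; D-y>F; E-x>B; E-y>G; F-x>H; F-y>A; G-x>H; G-y>A; H-x>I; H-y>J; I-x>I; I-y>K; J-x>H; J-y>J; K-x>H; K-y>L; L-x>H; L-y>J

Run two small machines in parallel and take their product. One (5 states) tracks whether and how much of `xyyx` has been seen; the other (5 states) tracks how much of the suffix `xxyy` has currently been matched. Each combined state is a pair, one component from each; accept when both components accept.
12 states suffice.
       x  y 
>  A   B  A 
   B   C  D 
   C   C  E 
   D   B  F 
   E   B  G 
   F   H  A 
   G   H  A 
   H   I  J 
   I   I  K 
   J   H  J 
   K   H  L 
 * L   H  J 
(> = start, * = accepting)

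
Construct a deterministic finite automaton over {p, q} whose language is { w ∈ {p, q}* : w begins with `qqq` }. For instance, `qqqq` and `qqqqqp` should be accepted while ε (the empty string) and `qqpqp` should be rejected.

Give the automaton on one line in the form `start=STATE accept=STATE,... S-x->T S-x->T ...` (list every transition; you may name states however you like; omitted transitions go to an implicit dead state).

start=s0 accept=s3 s0-p->s4 s0-q->s1 s1-p->s4 s1-q->s2 s2-p->s4 s2-q->s3 s3-p->s3 s3-q->s3 s4-p->s4 s4-q->s4

Walk along `qqq` while the input agrees: from s0 take `q` to s1, and so on. Any deviation drops to the rejecting sink s4. Once s3 is reached the prefix is confirmed and every continuation is accepted.
5 states suffice.
        p   q  
>  s0   s4  s1 
   s1   s4  s2 
   s2   s4  s3 
 * s3   s3  s3 
   s4   s4  s4 
(> = start, * = accepting)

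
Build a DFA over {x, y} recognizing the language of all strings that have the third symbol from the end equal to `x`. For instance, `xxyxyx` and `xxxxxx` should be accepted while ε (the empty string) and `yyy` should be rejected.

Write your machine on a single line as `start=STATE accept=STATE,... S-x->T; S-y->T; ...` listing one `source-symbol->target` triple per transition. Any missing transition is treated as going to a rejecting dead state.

start=A; accept=H,I,J,K; A-x->B; A-y->C; B-x->D; B-y->E; C-x->F; C-y->G; D-x->H; D-y->I; E-x->J; E-y->K; F-x->L; F-y->M; G-x->N; G-y->O; H-x->H; H-y->I; I-x->J; I-y->K; J-x->L; J-y->M; K-x->N; K-y->O; L-x->H; L-y->I; M-x->J; M-y->K; N-x->L; N-y->M; O-x->N; O-y->O

Because acceptance depends on a position counted from the end, the machine has to buffer the most recent 3 symbols. Make each state the string of the last up-to-3 symbols read; on input `x` shift the window left and append `x`. Accept when the buffered window has length 3 and begins with `x`.
15 states suffice.
       x  y 
>  A   B  C 
   B   D  E 
   C   F  G 
   D   H  I 
   E   J  K 
   F   L  M 
   G   N  O 
 * H   H  I 
 * I   J  K 
 * J   L  M 
 * K   N  O 
   L   H  I 
   M   J  K 
   N   L  M 
   O   N  O 
(> = start, * = accepting)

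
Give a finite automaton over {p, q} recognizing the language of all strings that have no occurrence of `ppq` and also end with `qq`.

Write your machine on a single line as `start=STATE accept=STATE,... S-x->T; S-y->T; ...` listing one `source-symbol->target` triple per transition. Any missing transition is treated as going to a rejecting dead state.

start=A; accept=E; A-p->B; A-q->C; B-p->D; B-q->C; C-p->B; C-q->E; D-p->D; D-q->D; E-p->B; E-q->E

Run two small machines in parallel and take their product. The first has 4 states tracking partial matches of the forbidden pattern `ppq`; the second has 3 states tracking how much of the suffix `qq` has currently been matched. A product state is a pair (one from each), accepting exactly when both do. Equivalent product states are then merged.
5 states suffice.
       p  q 
>  A   B  C 
   B   D  C 
   C   B  E 
   D   D  D 
 * E   B  E 
(> = start, * = accepting)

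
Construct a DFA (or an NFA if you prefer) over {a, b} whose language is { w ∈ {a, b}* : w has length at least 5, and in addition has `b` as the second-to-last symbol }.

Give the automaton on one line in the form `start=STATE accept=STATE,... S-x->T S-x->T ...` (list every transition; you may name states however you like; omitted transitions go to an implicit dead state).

start=S0 accept=S5,S6 S0-a->S1 S0-b->S1 S1-a->S2 S1-b->S2 S2-a->S3 S2-b->S3 S3-a->S3 S3-b->S4 S4-a->S5 S4-b->S6 S5-a->S3 S5-b->S4 S6-a->S5 S6-b->S6

Handle the two conditions separately and then intersect. One (7 states) tracks the input length, saturating at 6; the other (7 states) tracks the last 2 symbols read. Each combined state is a pair, one component from each; accept when both components accept. After merging equivalent states the machine shrinks.
        a   b  
>  S0   S1  S1 
   S1   S2  S2 
   S2   S3  S3 
   S3   S3  S4 
   S4   S5  S6 
 * S5   S3  S4 
 * S6   S5  S6 
(> = start, * = accepting)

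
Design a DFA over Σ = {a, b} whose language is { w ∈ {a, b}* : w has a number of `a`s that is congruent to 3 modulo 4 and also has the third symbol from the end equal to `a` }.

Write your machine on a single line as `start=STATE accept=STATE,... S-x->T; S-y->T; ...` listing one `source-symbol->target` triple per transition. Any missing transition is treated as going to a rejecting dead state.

Handle the two conditions separately and then intersect. One (4 states) tracks the count of `a`s modulo 4; the other (15 states) tracks the last 3 symbols read. Each combined state is a pair, one component from each; accept when both components accept. Equivalent product states are then merged.
With 15 states:
          a    b  
>  s0     s1   s0 
   s1     s2   s3 
   s2     s4   s5 
   s3     s6   s3 
 * s4     s0   s7 
   s5     s8   s9 
   s6    s10   s5 
 * s7     s0  s11 
 * s8     s0  s12 
   s9    s13   s9 
   s10    s0   s7 
 * s11    s0  s14 
   s12    s0  s11 
   s13    s0  s12 
   s14    s0  s14 
(> = start, * = accepting)

start=s0; accept=s4,s7,s8,s11; s0-a->s1; s0-b->s0; s1-a->s2; s1-b->s3; s2-a->s4; s2-b->s5; s3-a->s6; s3-b->s3; s4-a->s0; s4-b->s7; s5-a->s8; s5-b->s9; s6-a->s10; s6-b->s5; s7-a->s0; s7-b->s11; s8-a->s0; s8-b->s12; s9-a->s13; s9-b->s9; s10-a->s0; s10-b->s7; s11-a->s0; s11-b->s14; s12-a->s0; s12-b->s11; s13-a->s0; s13-b->s12; s14-a->s0; s14-b->s14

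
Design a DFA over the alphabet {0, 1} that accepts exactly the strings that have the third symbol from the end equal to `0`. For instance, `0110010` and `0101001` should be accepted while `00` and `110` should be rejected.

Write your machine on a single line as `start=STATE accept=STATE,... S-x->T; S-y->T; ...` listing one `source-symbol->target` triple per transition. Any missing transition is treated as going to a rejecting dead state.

Because acceptance depends on a position counted from the end, the machine has to buffer the most recent 3 symbols. Make each state the string of the last up-to-3 symbols read; on input `x` shift the window left and append `x`. Accept when the buffered window has length 3 and begins with `0`.
With 15 states:
          0    1  
>  S0     S1   S2 
   S1     S3   S4 
   S2     S5   S6 
   S3     S7   S8 
   S4     S9  S10 
   S5    S11  S12 
   S6    S13  S14 
 * S7     S7   S8 
 * S8     S9  S10 
 * S9    S11  S12 
 * S10   S13  S14 
   S11    S7   S8 
   S12    S9  S10 
   S13   S11  S12 
   S14   S13  S14 
(> = start, * = accepting)

start=S0; accept=S7,S8,S9,S10; S0-0->S1; S0-1->S2; S1-0->S3; S1-1->S4; S2-0->S5; S2-1->S6; S3-0->S7; S3-1->S8; S4-0->S9; S4-1->S10; S5-0->S11; S5-1->S12; S6-0->S13; S6-1->S14; S7-0->S7; S7-1->S8; S8-0->S9; S8-1->S10; S9-0->S11; S9-1->S12; S10-0->S13; S10-1->S14; S11-0->S7; S11-1->S8; S12-0->S9; S12-1->S10; S13-0->S11; S13-1->S12; S14-0->S13; S14-1->S14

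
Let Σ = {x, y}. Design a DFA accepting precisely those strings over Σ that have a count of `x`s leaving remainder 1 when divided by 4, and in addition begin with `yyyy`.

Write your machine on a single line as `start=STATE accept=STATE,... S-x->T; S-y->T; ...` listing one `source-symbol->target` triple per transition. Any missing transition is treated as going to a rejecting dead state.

start=q0; accept=q9; q0-x->q1; q0-y->q2; q1-x->q3; q1-y->q1; q2-x->q1; q2-y->q4; q3-x->q5; q3-y->q3; q4-x->q1; q4-y->q6; q5-x->q7; q5-y->q5; q6-x->q1; q6-y->q8; q7-x->q1; q7-y->q7; q8-x->q9; q8-y->q8; q9-x->q10; q9-y->q9; q10-x->q11; q10-y->q10; q11-x->q8; q11-y->q11

Build one automaton per condition and run them in lockstep. The first has 4 states tracking the count of `x`s modulo 4; the second has 6 states tracking whether the input so far still matches the prefix `yyyy`. A product state is a pair (one from each), accepting exactly when both do.
          x    y  
>  q0     q1   q2 
   q1     q3   q1 
   q2     q1   q4 
   q3     q5   q3 
   q4     q1   q6 
   q5     q7   q5 
   q6     q1   q8 
   q7     q1   q7 
   q8     q9   q8 
 * q9    q10   q9 
   q10   q11  q10 
   q11    q8  q11 
(> = start, * = accepting)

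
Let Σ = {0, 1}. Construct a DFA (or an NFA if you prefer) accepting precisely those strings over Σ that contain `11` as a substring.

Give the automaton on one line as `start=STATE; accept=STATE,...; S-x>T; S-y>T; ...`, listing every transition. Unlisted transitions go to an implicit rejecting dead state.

start=s0; accept=s2; s0-0>s0; s0-1>s1; s1-0>s0; s1-1>s2; s2-0>s2; s2-1>s2

States s0..s1 record the length of the longest prefix of `11` that matches the current input suffix. Reaching s2 means `11` has been seen, and we stay there forever. Accept from s2.
With 3 states:
        0   1  
>  s0   s0  s1 
   s1   s0  s2 
 * s2   s2  s2 
(> = start, * = accepting)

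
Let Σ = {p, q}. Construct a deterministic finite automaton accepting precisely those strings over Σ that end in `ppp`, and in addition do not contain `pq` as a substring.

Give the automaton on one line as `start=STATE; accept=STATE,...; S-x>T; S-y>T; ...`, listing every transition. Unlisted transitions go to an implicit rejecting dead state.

start=S0; accept=S4; S0-p>S1; S0-q>S0; S1-p>S2; S1-q>S3; S2-p>S4; S2-q>S3; S3-p>S5; S3-q>S3; S4-p>S4; S4-q>S3; S5-p>S6; S5-q>S3; S6-p>S7; S6-q>S3; S7-p>S7; S7-q>S3

Run two small machines in parallel and take their product. One (4 states) tracks how much of the suffix `ppp` has currently been matched; the other (3 states) tracks partial matches of the forbidden pattern `pq`. Each combined state is a pair, one component from each; accept when both components accept.
8 states suffice.
        p   q  
>  S0   S1  S0 
   S1   S2  S3 
   S2   S4  S3 
   S3   S5  S3 
 * S4   S4  S3 
   S5   S6  S3 
   S6   S7  S3 
   S7   S7  S3 
(> = start, * = accepting)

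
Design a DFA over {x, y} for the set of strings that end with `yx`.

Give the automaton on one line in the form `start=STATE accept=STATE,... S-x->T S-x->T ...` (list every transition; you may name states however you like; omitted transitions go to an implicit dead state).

start=A accept=C A-x->A A-y->B B-x->C B-y->B C-x->A C-y->B

Remember how much of `yx` the current input suffix matches. State A means no match yet; B means the last symbol is `y`; C means the last 2 symbols are `yx`. Only C accepts. On a mismatch, fall back to the longest proper suffix that is still a prefix of `yx`.
       x  y 
>  A   A  B 
   B   C  B 
 * C   A  B 
(> = start, * = accepting)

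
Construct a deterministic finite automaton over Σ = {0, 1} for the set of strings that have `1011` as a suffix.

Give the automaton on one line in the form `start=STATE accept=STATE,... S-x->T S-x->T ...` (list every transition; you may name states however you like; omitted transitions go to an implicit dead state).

Let each state record the length of the longest suffix of the input read so far that is also a prefix of `1011`. q1 means the last symbol is `1`; q2 means the last 2 symbols are `10`; q3 means the last 3 symbols are `101`; q4 means the last 4 symbols are `1011`. Accept only at q4, where the string currently ends in `1011`.
A 5-state machine:
        0   1  
>  q0   q0  q1 
   q1   q2  q1 
   q2   q0  q3 
   q3   q2  q4 
 * q4   q2  q1 
(> = start, * = accepting)

start=q0 accept=q4 q0-0->q0 q0-1->q1 q1-0->q2 q1-1->q1 q2-0->q0 q2-1->q3 q3-0->q2 q3-1->q4 q4-0->q2 q4-1->q1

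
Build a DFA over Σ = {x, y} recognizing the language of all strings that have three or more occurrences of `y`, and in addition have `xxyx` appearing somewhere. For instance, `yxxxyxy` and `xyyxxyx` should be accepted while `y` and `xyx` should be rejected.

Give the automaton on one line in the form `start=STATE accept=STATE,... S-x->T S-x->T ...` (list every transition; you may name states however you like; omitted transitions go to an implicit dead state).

start=s0 accept=s14 s0-x->s1 s0-y->s2 s1-x->s3 s1-y->s2 s2-x->s4 s2-y->s5 s3-x->s3 s3-y->s6 s4-x->s7 s4-y->s5 s5-x->s8 s5-y->s5 s6-x->s9 s6-y->s5 s7-x->s7 s7-y->s10 s8-x->s11 s8-y->s5 s9-x->s9 s9-y->s12 s10-x->s12 s10-y->s5 s11-x->s11 s11-y->s13 s12-x->s12 s12-y->s14 s13-x->s14 s13-y->s5 s14-x->s14 s14-y->s14

Handle the two conditions separately and then intersect. One (5 states) tracks the count of `y`s, saturating at 4; the other (5 states) tracks whether and how much of `xxyx` has been seen. Each combined state is a pair, one component from each; accept when both components accept. Equivalent product states are then merged.
15 states suffice.
          x    y  
>  s0     s1   s2 
   s1     s3   s2 
   s2     s4   s5 
   s3     s3   s6 
   s4     s7   s5 
   s5     s8   s5 
   s6     s9   s5 
   s7     s7  s10 
   s8    s11   s5 
   s9     s9  s12 
   s10   s12   s5 
   s11   s11  s13 
   s12   s12  s14 
   s13   s14   s5 
 * s14   s14  s14 
(> = start, * = accepting)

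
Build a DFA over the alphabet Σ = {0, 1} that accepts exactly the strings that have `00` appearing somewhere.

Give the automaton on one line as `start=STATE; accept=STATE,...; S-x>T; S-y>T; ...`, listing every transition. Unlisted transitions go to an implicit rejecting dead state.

start=S0; accept=S2; S0-0>S1; S0-1>S0; S1-0>S2; S1-1>S0; S2-0>S2; S2-1>S2

Track how much of `00` has been matched so far: state S0 is no progress, S2 is the absorbing accept state reached once `00` has occurred. Intermediate states record partial matches; on a mismatch, fall back to the longest reusable overlap.
With 3 states:
        0   1  
>  S0   S1  S0 
   S1   S2  S0 
 * S2   S2  S2 
(> = start, * = accepting)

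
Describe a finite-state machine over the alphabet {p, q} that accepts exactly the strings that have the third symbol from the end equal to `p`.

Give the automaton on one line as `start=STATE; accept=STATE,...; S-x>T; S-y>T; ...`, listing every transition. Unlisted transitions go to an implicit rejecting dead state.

Because acceptance depends on a position counted from the end, the machine has to buffer the most recent 3 symbols. Make each state the string of the last up-to-3 symbols read; on input `x` shift the window left and append `x`. Accept when the buffered window has length 3 and begins with `p`.
          p    q  
>  S0     S1   S2 
   S1     S3   S4 
   S2     S5   S6 
   S3     S7   S8 
   S4     S9  S10 
   S5    S11  S12 
   S6    S13  S14 
 * S7     S7   S8 
 * S8     S9  S10 
 * S9    S11  S12 
 * S10   S13  S14 
   S11    S7   S8 
   S12    S9  S10 
   S13   S11  S12 
   S14   S13  S14 
(> = start, * = accepting)

start=S0; accept=S7,S8,S9,S10; S0-p>S1; S0-q>S2; S1-p>S3; S1-q>S4; S2-p>S5; S2-q>S6; S3-p>S7; S3-q>S8; S4-p>S9; S4-q>S10; S5-p>S11; S5-q>S12; S6-p>S13; S6-q>S14; S7-p>S7; S7-q>S8; S8-p>S9; S8-q>S10; S9-p>S11; S9-q>S12; S10-p>S13; S10-q>S14; S11-p>S7; S11-q>S8; S12-p>S9; S12-q>S10; S13-p>S11; S13-q>S12; S14-p>S13; S14-q>S14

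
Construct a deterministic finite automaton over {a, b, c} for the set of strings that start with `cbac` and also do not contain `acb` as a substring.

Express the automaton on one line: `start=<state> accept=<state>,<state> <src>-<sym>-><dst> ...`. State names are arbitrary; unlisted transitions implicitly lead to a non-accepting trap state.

start=q0 accept=q8,q9,q11 q0-a->q1 q0-b->q2 q0-c->q3 q1-a->q1 q1-b->q2 q1-c->q4 q2-a->q1 q2-b->q2 q2-c->q2 q3-a->q1 q3-b->q5 q3-c->q2 q4-a->q1 q4-b->q6 q4-c->q2 q5-a->q7 q5-b->q2 q5-c->q2 q6-a->q6 q6-b->q6 q6-c->q6 q7-a->q1 q7-b->q2 q7-c->q8 q8-a->q9 q8-b->q10 q8-c->q11 q9-a->q9 q9-b->q11 q9-c->q8 q10-a->q10 q10-b->q10 q10-c->q10 q11-a->q9 q11-b->q11 q11-c->q11

Build one automaton per condition and run them in lockstep. The first has 6 states tracking whether the input so far still matches the prefix `cbac`; the second has 4 states tracking partial matches of the forbidden pattern `acb`. A product state is a pair (one from each), accepting exactly when both do.
12 states suffice.
          a    b    c  
>  q0     q1   q2   q3 
   q1     q1   q2   q4 
   q2     q1   q2   q2 
   q3     q1   q5   q2 
   q4     q1   q6   q2 
   q5     q7   q2   q2 
   q6     q6   q6   q6 
   q7     q1   q2   q8 
 * q8     q9  q10  q11 
 * q9     q9  q11   q8 
   q10   q10  q10  q10 
 * q11    q9  q11  q11 
(> = start, * = accepting)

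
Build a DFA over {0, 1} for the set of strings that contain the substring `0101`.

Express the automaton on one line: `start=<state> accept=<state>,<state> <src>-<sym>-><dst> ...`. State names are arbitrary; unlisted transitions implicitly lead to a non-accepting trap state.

Track how much of `0101` has been matched so far: state A is no progress, E is the absorbing accept state reached once `0101` has occurred. Intermediate states record partial matches; on a mismatch, fall back to the longest reusable overlap.
A 5-state machine:
       0  1 
>  A   B  A 
   B   B  C 
   C   D  A 
   D   B  E 
 * E   E  E 
(> = start, * = accepting)

start=A accept=E A-0->B A-1->A B-0->B B-1->C C-0->D C-1->A D-0->B D-1->E E-0->E E-1->E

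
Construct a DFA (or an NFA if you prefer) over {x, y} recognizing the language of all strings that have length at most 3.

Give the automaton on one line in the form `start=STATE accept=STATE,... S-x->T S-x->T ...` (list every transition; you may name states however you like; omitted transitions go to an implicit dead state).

We only need to distinguish lengths 0, 1, …, 3, and '>3'. Chain s0 → s1 → s2 → s3 → s4 on every symbol, with s4 looping. Accepting states: {s0, s1, s2, s3}.
5 states suffice.
        x   y  
>* s0   s1  s1 
 * s1   s2  s2 
 * s2   s3  s3 
 * s3   s4  s4 
   s4   s4  s4 
(> = start, * = accepting)

start=s0 accept=s0,s1,s2,s3 s0-x->s1 s0-y->s1 s1-x->s2 s1-y->s2 s2-x->s3 s2-y->s3 s3-x->s4 s3-y->s4 s4-x->s4 s4-y->s4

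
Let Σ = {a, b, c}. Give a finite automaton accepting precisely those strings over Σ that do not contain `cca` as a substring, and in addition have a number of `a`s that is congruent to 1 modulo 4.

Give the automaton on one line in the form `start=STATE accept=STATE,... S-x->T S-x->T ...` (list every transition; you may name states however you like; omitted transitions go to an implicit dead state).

Run two small machines in parallel and take their product. One (4 states) tracks partial matches of the forbidden pattern `cca`; the other (4 states) tracks the count of `a`s modulo 4. Each combined state is a pair, one component from each; accept when both components accept.
16 states suffice.
          a    b    c  
>  s0     s1   s0   s2 
 * s1     s3   s1   s4 
   s2     s1   s0   s5 
   s3     s6   s3   s7 
 * s4     s3   s1   s8 
   s5     s9   s0   s5 
   s6     s0   s6  s10 
   s7     s6   s3  s11 
 * s8    s12   s1   s8 
   s9    s12   s9   s9 
   s10    s0   s6  s13 
   s11   s14   s3  s11 
   s12   s14  s12  s12 
   s13   s15   s6  s13 
   s14   s15  s14  s14 
   s15    s9  s15  s15 
(> = start, * = accepting)

start=s0 accept=s1,s4,s8 s0-a->s1 s0-b->s0 s0-c->s2 s1-a->s3 s1-b->s1 s1-c->s4 s2-a->s1 s2-b->s0 s2-c->s5 s3-a->s6 s3-b->s3 s3-c->s7 s4-a->s3 s4-b->s1 s4-c->s8 s5-a->s9 s5-b->s0 s5-c->s5 s6-a->s0 s6-b->s6 s6-c->s10 s7-a->s6 s7-b->s3 s7-c->s11 s8-a->s12 s8-b->s1 s8-c->s8 s9-a->s12 s9-b->s9 s9-c->s9 s10-a->s0 s10-b->s6 s10-c->s13 s11-a->s14 s11-b->s3 s11-c->s11 s12-a->s14 s12-b->s12 s12-c->s12 s13-a->s15 s13-b->s6 s13-c->s13 s14-a->s15 s14-b->s14 s14-c->s14 s15-a->s9 s15-b->s15 s15-c->s15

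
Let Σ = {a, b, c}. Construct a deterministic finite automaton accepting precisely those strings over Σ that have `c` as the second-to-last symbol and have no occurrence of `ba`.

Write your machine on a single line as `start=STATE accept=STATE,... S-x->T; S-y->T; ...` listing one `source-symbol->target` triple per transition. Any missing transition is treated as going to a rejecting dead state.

Build one automaton per condition and run them in lockstep. The first has 13 states tracking the last 2 symbols read; the second has 3 states tracking partial matches of the forbidden pattern `ba`. A product state is a pair (one from each), accepting exactly when both do. Equivalent product states are then merged.
A 7-state machine:
        a   b   c  
>  s0   s0  s1  s2 
   s1   s3  s1  s2 
   s2   s4  s5  s6 
   s3   s3  s3  s3 
 * s4   s0  s1  s2 
 * s5   s3  s1  s2 
 * s6   s4  s5  s6 
(> = start, * = accepting)

start=s0; accept=s4,s5,s6; s0-a->s0; s0-b->s1; s0-c->s2; s1-a->s3; s1-b->s1; s1-c->s2; s2-a->s4; s2-b->s5; s2-c->s6; s3-a->s3; s3-b->s3; s3-c->s3; s4-a->s0; s4-b->s1; s4-c->s2; s5-a->s3; s5-b->s1; s5-c->s2; s6-a->s4; s6-b->s5; s6-c->s6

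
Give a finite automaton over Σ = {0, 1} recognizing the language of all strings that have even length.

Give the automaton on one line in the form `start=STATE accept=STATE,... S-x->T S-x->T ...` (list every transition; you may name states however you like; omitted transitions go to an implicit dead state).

start=S0 accept=S0 S0-0->S1 S0-1->S1 S1-0->S0 S1-1->S0

Count input length modulo 2: every symbol advances one step around the cycle S0 → S1 → S0. Accept at S0.
With 2 states:
        0   1  
>* S0   S1  S1 
   S1   S0  S0 
(> = start, * = accepting)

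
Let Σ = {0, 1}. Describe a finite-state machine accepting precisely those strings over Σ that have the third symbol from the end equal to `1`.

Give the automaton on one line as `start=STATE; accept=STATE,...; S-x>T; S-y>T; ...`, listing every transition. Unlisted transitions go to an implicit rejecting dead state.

start=A; accept=L,M,N,O; A-0>B; A-1>C; B-0>D; B-1>E; C-0>F; C-1>G; D-0>H; D-1>I; E-0>J; E-1>K; F-0>L; F-1>M; G-0>N; G-1>O; H-0>H; H-1>I; I-0>J; I-1>K; J-0>L; J-1>M; K-0>N; K-1>O; L-0>H; L-1>I; M-0>J; M-1>K; N-0>L; N-1>M; O-0>N; O-1>O

Because acceptance depends on a position counted from the end, the machine has to buffer the most recent 3 symbols. Make each state the string of the last up-to-3 symbols read; on input `x` shift the window left and append `x`. Accept when the buffered window has length 3 and begins with `1`.
       0  1 
>  A   B  C 
   B   D  E 
   C   F  G 
   D   H  I 
   E   J  K 
   F   L  M 
   G   N  O 
   H   H  I 
   I   J  K 
   J   L  M 
   K   N  O 
 * L   H  I 
 * M   J  K 
 * N   L  M 
 * O   N  O 
(> = start, * = accepting)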